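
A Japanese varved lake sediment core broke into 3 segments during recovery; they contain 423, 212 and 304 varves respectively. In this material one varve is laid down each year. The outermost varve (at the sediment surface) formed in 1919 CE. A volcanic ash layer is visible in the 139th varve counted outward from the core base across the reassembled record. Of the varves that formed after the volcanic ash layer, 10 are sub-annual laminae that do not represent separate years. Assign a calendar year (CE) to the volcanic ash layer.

Total varves = 423 + 212 + 304 = 939.
The volcanic ash layer sits at varve 139 from the core base, so 939 − 139 = 800 varves formed after it.
Excluding 10 false varves: 800 − 10 = 790.
The varve at the sediment surface is 1919 CE, so the volcanic ash layer dates to 1919 − 790 = 1129 CE.

1129 CE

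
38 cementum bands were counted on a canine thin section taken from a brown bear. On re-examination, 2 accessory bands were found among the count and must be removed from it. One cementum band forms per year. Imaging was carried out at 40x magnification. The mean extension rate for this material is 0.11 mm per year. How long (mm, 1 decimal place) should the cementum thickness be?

After corrections the count is 38 − 2 = 36 cementum bands.
Predicted length = 0.11 mm/year × 36 years = 4.0 mm.

4.0 mm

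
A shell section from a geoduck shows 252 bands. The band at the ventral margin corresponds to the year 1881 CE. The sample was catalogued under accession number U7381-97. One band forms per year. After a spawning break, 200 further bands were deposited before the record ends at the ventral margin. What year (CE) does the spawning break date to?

200 bands formed after the spawning break.
Counting back 200 years from 1881 CE places the spawning break in 1881 − 200 = 1681 CE.

1681 CE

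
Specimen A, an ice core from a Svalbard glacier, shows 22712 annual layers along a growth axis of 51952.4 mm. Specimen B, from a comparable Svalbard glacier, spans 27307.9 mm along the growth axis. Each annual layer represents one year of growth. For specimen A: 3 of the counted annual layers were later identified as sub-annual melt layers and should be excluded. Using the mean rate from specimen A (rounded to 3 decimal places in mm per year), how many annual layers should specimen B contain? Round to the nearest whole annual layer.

11935 annual layers

Specimen A: adjusted count: 22712 − 3 = 22709 annual layers.
A: Extension rate ≈ 51952.4 / 22709 = 2.288 mm/year.
B spans 27307.9 / 2.288 = 11935.27 years ≈ 11935 annual layers.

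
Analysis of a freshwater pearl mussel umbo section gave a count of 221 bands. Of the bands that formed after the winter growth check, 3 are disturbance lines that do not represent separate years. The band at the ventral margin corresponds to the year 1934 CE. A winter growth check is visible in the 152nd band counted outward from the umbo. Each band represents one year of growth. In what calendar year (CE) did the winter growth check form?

Between band 152 and the ventral margin there are 221 − 152 = 69 bands.
Excluding 3 false bands: 69 − 3 = 66.
Counting back 66 years from 1934 CE places the winter growth check in 1934 − 66 = 1868 CE.

1868 CE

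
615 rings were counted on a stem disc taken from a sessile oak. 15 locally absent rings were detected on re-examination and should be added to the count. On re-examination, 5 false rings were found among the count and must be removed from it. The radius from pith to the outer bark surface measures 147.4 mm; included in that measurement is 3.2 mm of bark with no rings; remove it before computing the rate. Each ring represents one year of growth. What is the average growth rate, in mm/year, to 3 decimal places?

After corrections the count is 615 − 5 + 15 = 625 rings.
Removing the 3.2 mm offcut leaves 147.4 − 3.2 = 144.2 mm.
144.2 mm over 625 years gives 144.2 / 625 ≈ 0.231 mm/year.

0.231 mm/year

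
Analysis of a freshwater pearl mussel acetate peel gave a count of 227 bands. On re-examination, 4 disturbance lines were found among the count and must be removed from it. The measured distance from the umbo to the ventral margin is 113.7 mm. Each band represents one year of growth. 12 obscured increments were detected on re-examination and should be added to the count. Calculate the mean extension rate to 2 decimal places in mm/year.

True band count = 227 − 4 + 12 = 235.
Mean rate = 113.7 mm / 235 years ≈ 0.48 mm/year.

0.48 mm/year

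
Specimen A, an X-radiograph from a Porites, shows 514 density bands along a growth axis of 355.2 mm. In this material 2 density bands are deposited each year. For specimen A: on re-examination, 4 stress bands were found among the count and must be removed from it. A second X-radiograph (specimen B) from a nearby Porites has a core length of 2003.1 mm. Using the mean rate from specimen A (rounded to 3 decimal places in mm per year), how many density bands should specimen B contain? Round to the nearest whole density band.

2876 density bands

Specimen A: after corrections the count is 514 − 4 = 510 density bands.
Specimen A: with 2 density bands per year, 510 / 2 = 255 years.
A: 355.2 mm over 255 years gives 355.2 / 255 ≈ 1.393 mm/year.
For B, 2003.1 / 1.393 = 1437.98 years; at 2 density bands per year that is 1437.98 × 2 ≈ 2876 density bands.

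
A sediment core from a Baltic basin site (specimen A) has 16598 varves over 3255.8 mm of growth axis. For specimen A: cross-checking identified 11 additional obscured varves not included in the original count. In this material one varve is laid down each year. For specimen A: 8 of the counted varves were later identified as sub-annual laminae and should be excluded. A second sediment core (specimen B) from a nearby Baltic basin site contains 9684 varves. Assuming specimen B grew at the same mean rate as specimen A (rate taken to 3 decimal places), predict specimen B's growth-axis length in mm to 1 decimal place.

1898.1 mm

Specimen A: adjusted count: 16598 − 8 + 11 = 16601 varves.
A: 3255.8 mm over 16601 years gives 3255.8 / 16601 ≈ 0.196 mm/year.
Length of B = 0.196 × 9684 = 1898.1 mm.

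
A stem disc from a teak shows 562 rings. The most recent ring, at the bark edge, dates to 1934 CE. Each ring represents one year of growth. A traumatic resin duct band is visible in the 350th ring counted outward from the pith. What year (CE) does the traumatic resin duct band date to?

1722 CE

562 − 350 = 212 rings lie beyond the traumatic resin duct band toward the bark edge.
1934 − 212 = 1722 CE.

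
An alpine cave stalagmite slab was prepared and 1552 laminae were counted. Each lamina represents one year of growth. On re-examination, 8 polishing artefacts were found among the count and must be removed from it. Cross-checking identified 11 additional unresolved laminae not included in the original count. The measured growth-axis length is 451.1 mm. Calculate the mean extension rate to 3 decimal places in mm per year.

0.290 mm per year

Adjusted count: 1552 − 8 + 11 = 1555 laminae.
Extension rate ≈ 451.1 / 1555 = 0.290 mm per year.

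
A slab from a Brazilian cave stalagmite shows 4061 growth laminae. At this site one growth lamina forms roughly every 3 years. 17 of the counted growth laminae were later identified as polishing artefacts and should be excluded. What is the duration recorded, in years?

12132 years

True growth lamina count = 4061 − 17 = 4044.
4044 growth laminae at 3 years each span 4044 × 3 = 12132 years.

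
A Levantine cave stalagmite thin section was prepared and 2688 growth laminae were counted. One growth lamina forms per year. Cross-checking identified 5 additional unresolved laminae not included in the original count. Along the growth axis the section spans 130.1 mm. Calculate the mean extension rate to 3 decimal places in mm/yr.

Correcting the raw count gives 2688 + 5 = 2693 true growth laminae.
Extension rate ≈ 130.1 / 2693 = 0.048 mm/yr.

0.048 mm/yr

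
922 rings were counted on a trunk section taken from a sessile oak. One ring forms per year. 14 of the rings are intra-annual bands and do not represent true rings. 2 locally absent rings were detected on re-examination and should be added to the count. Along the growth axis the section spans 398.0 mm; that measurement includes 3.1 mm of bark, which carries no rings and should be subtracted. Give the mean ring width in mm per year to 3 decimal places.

True ring count = 922 − 14 + 2 = 910.
Net length = 398.0 − 3.1 = 394.9 mm.
394.9 mm over 910 years gives 394.9 / 910 ≈ 0.434 mm per year.

0.434 mm per year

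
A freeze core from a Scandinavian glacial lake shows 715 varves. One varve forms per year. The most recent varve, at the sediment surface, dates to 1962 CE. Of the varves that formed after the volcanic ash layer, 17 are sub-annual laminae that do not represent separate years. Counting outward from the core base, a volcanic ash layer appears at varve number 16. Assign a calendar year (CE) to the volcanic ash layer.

Between varve 16 and the sediment surface there are 715 − 16 = 699 varves.
699 − 17 false = 682 true varves after the volcanic ash layer.
Counting back 682 years from 1962 CE places the volcanic ash layer in 1962 − 682 = 1280 CE.

1280 CE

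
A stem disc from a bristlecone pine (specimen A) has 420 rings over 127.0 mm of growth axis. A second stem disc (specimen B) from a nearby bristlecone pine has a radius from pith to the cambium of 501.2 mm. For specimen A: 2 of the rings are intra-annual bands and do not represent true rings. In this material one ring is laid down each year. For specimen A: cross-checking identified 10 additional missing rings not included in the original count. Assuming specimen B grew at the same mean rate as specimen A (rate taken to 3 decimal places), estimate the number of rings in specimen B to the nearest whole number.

1688 rings

Specimen A: after corrections the count is 420 − 2 + 10 = 428 rings.
A: Mean rate = 127.0 mm / 428 years ≈ 0.297 mm per year.
Specimen B: 501.2 mm / 0.297 mm per year = 1687.54 years ≈ 1688 rings.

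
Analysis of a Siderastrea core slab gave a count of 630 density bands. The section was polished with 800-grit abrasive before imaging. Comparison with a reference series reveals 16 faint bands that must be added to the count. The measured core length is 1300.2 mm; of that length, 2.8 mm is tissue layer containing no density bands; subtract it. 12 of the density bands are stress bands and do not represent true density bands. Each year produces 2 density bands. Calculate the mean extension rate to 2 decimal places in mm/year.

Correcting the raw count gives 630 − 12 + 16 = 634 true density bands.
634 density bands at 2 per year is 634 / 2 = 317 years.
Removing the 2.8 mm offcut leaves 1300.2 − 2.8 = 1297.4 mm.
1297.4 mm over 317 years gives 1297.4 / 317 ≈ 4.09 mm/year.

4.09 mm/year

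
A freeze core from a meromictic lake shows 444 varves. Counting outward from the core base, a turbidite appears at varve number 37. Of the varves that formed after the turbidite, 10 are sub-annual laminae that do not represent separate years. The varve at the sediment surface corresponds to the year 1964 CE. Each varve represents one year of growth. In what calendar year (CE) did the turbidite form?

444 − 37 = 407 varves lie beyond the turbidite toward the sediment surface.
407 − 10 false = 397 true varves after the turbidite.
The varve at the sediment surface is 1964 CE, so the turbidite dates to 1964 − 397 = 1567 CE.

1567 CE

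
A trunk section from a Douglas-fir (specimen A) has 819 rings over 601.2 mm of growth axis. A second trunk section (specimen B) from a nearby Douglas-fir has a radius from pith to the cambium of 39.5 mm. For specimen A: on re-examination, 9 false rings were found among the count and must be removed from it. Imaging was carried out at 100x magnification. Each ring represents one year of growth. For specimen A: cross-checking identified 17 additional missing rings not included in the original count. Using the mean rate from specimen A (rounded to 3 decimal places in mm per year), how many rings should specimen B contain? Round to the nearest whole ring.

Specimen A: true ring count = 819 − 9 + 17 = 827.
A: 601.2 mm over 827 years gives 601.2 / 827 ≈ 0.727 mm/yr.
Specimen B: 39.5 mm / 0.727 mm per year = 54.33 years ≈ 54 rings.

54 rings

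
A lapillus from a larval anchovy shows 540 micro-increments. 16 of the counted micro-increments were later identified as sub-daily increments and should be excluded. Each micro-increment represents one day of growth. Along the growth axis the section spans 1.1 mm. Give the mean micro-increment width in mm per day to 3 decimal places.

0.002 mm per day

True micro-increment count = 540 − 16 = 524.
1.1 mm over 524 days gives 1.1 / 524 ≈ 0.002 mm per day.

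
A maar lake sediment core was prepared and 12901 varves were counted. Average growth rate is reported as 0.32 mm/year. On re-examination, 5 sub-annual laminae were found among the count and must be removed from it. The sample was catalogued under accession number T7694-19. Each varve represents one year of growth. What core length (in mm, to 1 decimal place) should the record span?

4126.7 mm

Correcting the raw count gives 12901 − 5 = 12896 true varves.
Predicted length = 0.32 mm/year × 12896 years = 4126.7 mm.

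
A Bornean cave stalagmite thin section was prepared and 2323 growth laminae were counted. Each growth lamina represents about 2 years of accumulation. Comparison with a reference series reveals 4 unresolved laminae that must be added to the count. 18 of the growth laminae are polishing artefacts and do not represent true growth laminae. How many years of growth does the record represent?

After corrections the count is 2323 − 18 + 4 = 2309 growth laminae.
Multiplying by 2 years per growth lamina: 2309 × 2 = 4618 years.

4618 yr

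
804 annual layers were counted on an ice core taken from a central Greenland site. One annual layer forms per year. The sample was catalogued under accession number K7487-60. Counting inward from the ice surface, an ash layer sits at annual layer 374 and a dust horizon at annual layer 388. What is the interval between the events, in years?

Separation: 388 − 374 = 14 annual layers.
One annual layer per year makes the interval 14 years.

14 yr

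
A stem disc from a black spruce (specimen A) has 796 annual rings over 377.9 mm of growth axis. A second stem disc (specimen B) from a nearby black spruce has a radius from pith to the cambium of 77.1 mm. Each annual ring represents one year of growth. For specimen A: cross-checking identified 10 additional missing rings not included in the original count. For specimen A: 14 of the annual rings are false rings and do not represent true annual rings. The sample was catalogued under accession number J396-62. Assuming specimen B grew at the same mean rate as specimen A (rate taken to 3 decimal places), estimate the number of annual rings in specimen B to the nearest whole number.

162 annual rings

Specimen A: correcting the raw count gives 796 − 14 + 10 = 792 true annual rings.
A: Extension rate ≈ 377.9 / 792 = 0.477 mm/yr.
B spans 77.1 / 0.477 = 161.64 years ≈ 162 annual rings.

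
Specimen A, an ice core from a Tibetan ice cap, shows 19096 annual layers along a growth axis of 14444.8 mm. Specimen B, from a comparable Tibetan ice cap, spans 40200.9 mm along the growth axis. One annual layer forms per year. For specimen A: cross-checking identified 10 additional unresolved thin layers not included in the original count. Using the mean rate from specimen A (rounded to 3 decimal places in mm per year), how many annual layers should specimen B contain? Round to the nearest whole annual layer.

53176 annual layers

Specimen A: adjusted count: 19096 + 10 = 19106 annual layers.
A: Extension rate ≈ 14444.8 / 19106 = 0.756 mm/year.
B spans 40200.9 / 0.756 = 53175.79 years ≈ 53176 annual layers.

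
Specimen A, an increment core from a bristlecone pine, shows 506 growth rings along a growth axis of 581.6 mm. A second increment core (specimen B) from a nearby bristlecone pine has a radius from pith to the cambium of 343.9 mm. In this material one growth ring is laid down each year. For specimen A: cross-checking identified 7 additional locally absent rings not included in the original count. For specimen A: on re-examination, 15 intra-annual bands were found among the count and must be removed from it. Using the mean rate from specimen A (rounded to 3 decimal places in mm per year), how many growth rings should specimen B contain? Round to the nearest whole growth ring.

Specimen A: adjusted count: 506 − 15 + 7 = 498 growth rings.
A: 581.6 mm over 498 years gives 581.6 / 498 ≈ 1.168 mm/year.
B spans 343.9 / 1.168 = 294.43 years ≈ 294 growth rings.

294 growth rings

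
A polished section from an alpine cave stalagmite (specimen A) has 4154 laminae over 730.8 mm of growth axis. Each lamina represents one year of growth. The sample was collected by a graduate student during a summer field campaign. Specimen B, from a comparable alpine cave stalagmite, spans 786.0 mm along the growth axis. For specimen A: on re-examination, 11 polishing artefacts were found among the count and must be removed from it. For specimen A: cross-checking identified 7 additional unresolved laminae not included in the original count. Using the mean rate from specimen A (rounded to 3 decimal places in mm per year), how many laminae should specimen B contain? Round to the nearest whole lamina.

Specimen A: adjusted count: 4154 − 11 + 7 = 4150 laminae.
A: 730.8 mm over 4150 years gives 730.8 / 4150 ≈ 0.176 mm/yr.
Specimen B: 786.0 mm / 0.176 mm per year = 4465.91 years ≈ 4466 laminae.

4466 laminae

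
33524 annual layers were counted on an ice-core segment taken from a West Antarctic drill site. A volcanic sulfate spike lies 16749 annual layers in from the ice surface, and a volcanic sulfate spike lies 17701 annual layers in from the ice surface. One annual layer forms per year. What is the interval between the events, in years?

Separation: 17701 − 16749 = 952 annual layers.
At one annual layer per year, 952 years elapsed between them.

952 years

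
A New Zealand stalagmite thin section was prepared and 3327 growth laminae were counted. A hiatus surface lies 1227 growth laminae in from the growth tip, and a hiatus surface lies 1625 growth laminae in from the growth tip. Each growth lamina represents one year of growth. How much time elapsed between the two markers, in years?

398 years

The two markers are separated by 1625 − 1227 = 398 growth laminae.
That is 398 years at one growth lamina per year.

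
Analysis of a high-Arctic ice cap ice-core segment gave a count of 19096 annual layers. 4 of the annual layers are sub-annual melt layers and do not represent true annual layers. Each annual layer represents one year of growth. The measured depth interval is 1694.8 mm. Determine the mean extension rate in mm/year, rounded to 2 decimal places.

After corrections the count is 19096 − 4 = 19092 annual layers.
Extension rate ≈ 1694.8 / 19092 = 0.09 mm/year.

0.09 mm/year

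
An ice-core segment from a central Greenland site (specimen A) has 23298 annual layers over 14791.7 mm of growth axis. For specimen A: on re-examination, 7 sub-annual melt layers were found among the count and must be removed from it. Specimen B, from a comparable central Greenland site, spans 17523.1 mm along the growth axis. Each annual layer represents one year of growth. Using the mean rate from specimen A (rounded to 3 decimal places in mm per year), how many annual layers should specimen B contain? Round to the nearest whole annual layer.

Specimen A: adjusted count: 23298 − 7 = 23291 annual layers.
A: Extension rate ≈ 14791.7 / 23291 = 0.635 mm per year.
Specimen B: 17523.1 mm / 0.635 mm per year = 27595.43 years ≈ 27595 annual layers.

27595 annual layers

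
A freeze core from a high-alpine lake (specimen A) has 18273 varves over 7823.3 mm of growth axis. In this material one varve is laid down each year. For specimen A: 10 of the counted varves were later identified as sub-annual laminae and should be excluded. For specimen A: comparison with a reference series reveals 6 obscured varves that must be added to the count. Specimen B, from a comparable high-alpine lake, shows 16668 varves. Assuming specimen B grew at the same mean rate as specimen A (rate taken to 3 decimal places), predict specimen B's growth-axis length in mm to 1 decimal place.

Specimen A: adjusted count: 18273 − 10 + 6 = 18269 varves.
A: Extension rate ≈ 7823.3 / 18269 = 0.428 mm/year.
B's length ≈ 0.428 × 16668 = 7133.9 mm.

7133.9 mm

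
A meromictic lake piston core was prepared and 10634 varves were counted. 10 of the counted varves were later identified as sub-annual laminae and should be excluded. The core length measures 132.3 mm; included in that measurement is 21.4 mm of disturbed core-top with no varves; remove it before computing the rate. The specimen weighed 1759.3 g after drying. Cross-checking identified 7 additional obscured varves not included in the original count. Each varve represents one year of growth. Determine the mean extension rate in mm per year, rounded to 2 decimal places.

True varve count = 10634 − 10 + 7 = 10631.
Net length = 132.3 − 21.4 = 110.9 mm.
Extension rate ≈ 110.9 / 10631 = 0.01 mm per year.

0.01 mm per year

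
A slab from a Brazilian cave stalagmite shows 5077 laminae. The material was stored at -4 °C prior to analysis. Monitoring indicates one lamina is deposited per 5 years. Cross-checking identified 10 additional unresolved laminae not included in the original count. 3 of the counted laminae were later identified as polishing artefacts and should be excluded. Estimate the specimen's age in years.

25420 years

True lamina count = 5077 − 3 + 10 = 5084.
Multiplying by 5 years per lamina: 5084 × 5 = 25420 years.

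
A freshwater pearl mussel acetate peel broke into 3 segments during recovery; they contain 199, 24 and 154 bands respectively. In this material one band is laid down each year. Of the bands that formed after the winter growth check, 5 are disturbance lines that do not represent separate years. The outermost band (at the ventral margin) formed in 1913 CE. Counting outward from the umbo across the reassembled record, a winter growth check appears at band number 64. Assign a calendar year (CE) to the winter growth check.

Total bands = 199 + 24 + 154 = 377.
The winter growth check sits at band 64 from the umbo, so 377 − 64 = 313 bands formed after it.
Excluding 5 false bands: 313 − 5 = 308.
Counting back 308 years from 1913 CE places the winter growth check in 1913 − 308 = 1605 CE.

1605 CE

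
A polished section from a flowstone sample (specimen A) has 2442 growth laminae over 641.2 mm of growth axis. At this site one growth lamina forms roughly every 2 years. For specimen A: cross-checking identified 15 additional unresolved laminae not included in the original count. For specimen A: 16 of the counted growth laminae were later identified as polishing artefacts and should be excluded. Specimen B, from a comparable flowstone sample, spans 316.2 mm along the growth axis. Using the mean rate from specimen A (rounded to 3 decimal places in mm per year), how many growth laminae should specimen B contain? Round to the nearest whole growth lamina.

Specimen A: true growth lamina count = 2442 − 16 + 15 = 2441.
Specimen A: multiplying by 2 years per growth lamina: 2441 × 2 = 4882 years.
A: 641.2 mm over 4882 years gives 641.2 / 4882 ≈ 0.131 mm/year.
For B, 316.2 / 0.131 = 2413.74 years; at 2 years per growth lamina that is 2413.74 / 2 ≈ 1207 growth laminae.

1207 growth laminae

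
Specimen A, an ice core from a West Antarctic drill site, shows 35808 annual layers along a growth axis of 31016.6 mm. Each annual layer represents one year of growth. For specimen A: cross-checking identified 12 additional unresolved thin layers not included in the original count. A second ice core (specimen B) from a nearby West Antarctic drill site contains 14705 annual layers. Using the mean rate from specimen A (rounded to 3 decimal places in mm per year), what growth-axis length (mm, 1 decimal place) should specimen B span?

Specimen A: correcting the raw count gives 35808 + 12 = 35820 true annual layers.
A: Extension rate ≈ 31016.6 / 35820 = 0.866 mm/yr.
For B, 0.866 mm/year × 14705 years = 12734.5 mm.

12734.5 mm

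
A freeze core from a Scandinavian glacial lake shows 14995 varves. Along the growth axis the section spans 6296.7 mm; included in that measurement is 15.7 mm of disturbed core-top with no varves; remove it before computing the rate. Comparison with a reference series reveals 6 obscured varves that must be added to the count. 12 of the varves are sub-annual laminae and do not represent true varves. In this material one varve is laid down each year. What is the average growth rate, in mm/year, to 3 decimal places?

Adjusted count: 14995 − 12 + 6 = 14989 varves.
Net length = 6296.7 − 15.7 = 6281.0 mm.
Mean rate = 6281.0 mm / 14989 years ≈ 0.419 mm/year.

0.419 mm/year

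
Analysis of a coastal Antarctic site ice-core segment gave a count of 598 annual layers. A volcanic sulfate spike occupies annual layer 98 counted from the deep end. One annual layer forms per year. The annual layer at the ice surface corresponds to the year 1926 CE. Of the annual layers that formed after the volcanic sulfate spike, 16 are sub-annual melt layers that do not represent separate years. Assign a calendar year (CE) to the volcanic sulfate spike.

Between annual layer 98 and the ice surface there are 598 − 98 = 500 annual layers.
500 − 16 false = 484 true annual layers after the volcanic sulfate spike.
Counting back 484 years from 1926 CE places the volcanic sulfate spike in 1926 − 484 = 1442 CE.

1442 CE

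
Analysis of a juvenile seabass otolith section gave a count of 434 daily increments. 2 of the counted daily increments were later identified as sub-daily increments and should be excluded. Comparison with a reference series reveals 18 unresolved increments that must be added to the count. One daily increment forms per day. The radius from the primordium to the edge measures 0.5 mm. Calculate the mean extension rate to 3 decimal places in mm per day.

0.001 mm per day

After corrections the count is 434 − 2 + 18 = 450 daily increments.
0.5 mm over 450 days gives 0.5 / 450 ≈ 0.001 mm per day.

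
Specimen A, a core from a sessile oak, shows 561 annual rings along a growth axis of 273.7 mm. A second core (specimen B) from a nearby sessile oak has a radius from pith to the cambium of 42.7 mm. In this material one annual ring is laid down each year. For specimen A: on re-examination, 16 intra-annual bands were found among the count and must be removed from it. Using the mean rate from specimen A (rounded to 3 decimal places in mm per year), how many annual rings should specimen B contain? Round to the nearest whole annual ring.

85 annual rings

Specimen A: correcting the raw count gives 561 − 16 = 545 true annual rings.
A: Mean rate = 273.7 mm / 545 years ≈ 0.502 mm per year.
B spans 42.7 / 0.502 = 85.06 years ≈ 85 annual rings.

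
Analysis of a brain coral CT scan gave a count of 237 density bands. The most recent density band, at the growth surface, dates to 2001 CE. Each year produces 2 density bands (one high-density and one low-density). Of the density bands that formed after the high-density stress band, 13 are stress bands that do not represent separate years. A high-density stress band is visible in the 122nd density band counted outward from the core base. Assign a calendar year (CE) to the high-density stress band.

1950 CE

237 − 122 = 115 density bands lie beyond the high-density stress band toward the growth surface.
115 − 13 false = 102 true density bands after the high-density stress band.
Dividing by 2 density bands per year: 102 / 2 = 51 years.
2001 − 51 = 1950 CE.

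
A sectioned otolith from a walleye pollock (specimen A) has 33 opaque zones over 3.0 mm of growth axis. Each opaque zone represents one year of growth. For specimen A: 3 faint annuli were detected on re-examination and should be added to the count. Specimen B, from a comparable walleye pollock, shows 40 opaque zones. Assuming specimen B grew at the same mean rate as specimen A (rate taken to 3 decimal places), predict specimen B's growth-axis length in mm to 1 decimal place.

Specimen A: after corrections the count is 33 + 3 = 36 opaque zones.
A: 3.0 mm over 36 years gives 3.0 / 36 ≈ 0.083 mm/year.
Length of B = 0.083 × 40 = 3.3 mm.

3.3 mm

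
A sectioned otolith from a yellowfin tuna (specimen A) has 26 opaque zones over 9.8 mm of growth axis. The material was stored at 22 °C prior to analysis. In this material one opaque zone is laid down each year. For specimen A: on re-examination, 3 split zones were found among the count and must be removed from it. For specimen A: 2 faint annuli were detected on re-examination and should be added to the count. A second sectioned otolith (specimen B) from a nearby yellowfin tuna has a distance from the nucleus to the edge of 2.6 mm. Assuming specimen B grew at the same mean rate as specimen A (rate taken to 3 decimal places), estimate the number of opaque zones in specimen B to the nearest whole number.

Specimen A: true opaque zone count = 26 − 3 + 2 = 25.
A: Mean rate = 9.8 mm / 25 years ≈ 0.392 mm/yr.
For B, 2.6 / 0.392 = 6.63 years ≈ 7 opaque zones.

7 opaque zones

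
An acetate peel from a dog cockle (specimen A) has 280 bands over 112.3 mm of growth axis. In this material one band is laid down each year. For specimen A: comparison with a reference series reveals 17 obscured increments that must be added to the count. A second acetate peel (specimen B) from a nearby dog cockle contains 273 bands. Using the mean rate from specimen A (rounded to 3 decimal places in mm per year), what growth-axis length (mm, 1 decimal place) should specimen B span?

103.2 mm

Specimen A: adjusted count: 280 + 17 = 297 bands.
A: 112.3 mm over 297 years gives 112.3 / 297 ≈ 0.378 mm per year.
For B, 0.378 mm/year × 273 years = 103.2 mm.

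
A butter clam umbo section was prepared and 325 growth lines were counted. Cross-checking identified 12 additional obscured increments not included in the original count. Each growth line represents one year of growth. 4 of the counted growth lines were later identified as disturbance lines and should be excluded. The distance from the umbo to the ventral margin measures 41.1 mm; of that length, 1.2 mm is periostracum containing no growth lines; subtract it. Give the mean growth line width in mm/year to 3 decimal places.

0.120 mm/year

Correcting the raw count gives 325 − 4 + 12 = 333 true growth lines.
Removing the 1.2 mm offcut leaves 41.1 − 1.2 = 39.9 mm.
39.9 mm over 333 years gives 39.9 / 333 ≈ 0.120 mm/year.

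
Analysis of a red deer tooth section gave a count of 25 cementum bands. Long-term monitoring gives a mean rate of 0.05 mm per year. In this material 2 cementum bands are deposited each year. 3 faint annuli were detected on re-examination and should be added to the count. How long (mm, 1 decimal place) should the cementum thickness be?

Correcting the raw count gives 25 + 3 = 28 true cementum bands.
28 cementum bands at 2 per year is 28 / 2 = 14 years.
Length ≈ 0.05 × 14 = 0.7 mm.

0.7 mm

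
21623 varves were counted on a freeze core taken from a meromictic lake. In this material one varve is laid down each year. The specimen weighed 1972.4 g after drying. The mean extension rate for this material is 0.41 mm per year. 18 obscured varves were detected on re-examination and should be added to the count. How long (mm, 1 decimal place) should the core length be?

Correcting the raw count gives 21623 + 18 = 21641 true varves.
Length ≈ 0.41 × 21641 = 8872.8 mm.

8872.8 mm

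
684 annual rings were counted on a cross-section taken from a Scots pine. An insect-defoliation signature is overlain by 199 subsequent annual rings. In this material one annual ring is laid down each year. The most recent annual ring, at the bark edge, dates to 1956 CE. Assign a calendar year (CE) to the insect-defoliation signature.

199 annual rings post-date the insect-defoliation signature.
Counting back 199 years from 1956 CE places the insect-defoliation signature in 1956 − 199 = 1757 CE.

1757 CE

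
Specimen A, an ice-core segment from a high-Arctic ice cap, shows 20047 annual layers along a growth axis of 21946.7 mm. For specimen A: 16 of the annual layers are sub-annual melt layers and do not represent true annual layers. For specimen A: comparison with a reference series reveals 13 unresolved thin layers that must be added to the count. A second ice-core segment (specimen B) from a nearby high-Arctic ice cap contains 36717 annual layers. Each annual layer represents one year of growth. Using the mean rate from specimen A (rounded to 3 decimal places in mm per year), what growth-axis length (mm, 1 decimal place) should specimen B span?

40205.1 mm

Specimen A: true annual layer count = 20047 − 16 + 13 = 20044.
A: 21946.7 mm over 20044 years gives 21946.7 / 20044 ≈ 1.095 mm per year.
For B, 1.095 mm/year × 36717 years = 40205.1 mm.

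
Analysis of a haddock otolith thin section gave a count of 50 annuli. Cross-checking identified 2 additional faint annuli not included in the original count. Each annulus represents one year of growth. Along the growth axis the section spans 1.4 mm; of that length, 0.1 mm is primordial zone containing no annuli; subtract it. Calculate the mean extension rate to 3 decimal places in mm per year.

0.025 mm per year

True annulus count = 50 + 2 = 52.
Removing the 0.1 mm offcut leaves 1.4 − 0.1 = 1.3 mm.
Mean rate = 1.3 mm / 52 years ≈ 0.025 mm per year.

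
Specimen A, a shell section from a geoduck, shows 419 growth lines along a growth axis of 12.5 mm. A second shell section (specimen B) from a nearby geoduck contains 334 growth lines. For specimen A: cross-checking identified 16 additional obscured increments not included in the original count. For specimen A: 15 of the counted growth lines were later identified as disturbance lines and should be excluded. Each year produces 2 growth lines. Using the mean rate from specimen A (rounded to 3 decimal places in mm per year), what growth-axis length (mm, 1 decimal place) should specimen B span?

Specimen A: after corrections the count is 419 − 15 + 16 = 420 growth lines.
Specimen A: 420 growth lines at 2 per year is 420 / 2 = 210 years.
A: Extension rate ≈ 12.5 / 210 = 0.060 mm/year.
Specimen B: dividing by 2 growth lines per year: 334 / 2 = 167 years. B's length ≈ 0.060 × 167 = 10.0 mm.

10.0 mm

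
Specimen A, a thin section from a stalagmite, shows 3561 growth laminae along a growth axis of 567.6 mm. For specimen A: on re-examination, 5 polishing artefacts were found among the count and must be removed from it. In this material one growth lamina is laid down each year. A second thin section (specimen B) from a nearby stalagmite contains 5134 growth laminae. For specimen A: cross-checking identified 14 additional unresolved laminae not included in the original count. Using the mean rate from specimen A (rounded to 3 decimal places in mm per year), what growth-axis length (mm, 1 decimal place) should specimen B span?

Specimen A: true growth lamina count = 3561 − 5 + 14 = 3570.
A: Mean rate = 567.6 mm / 3570 years ≈ 0.159 mm per year.
For B, 0.159 mm/year × 5134 years = 816.3 mm.

816.3 mm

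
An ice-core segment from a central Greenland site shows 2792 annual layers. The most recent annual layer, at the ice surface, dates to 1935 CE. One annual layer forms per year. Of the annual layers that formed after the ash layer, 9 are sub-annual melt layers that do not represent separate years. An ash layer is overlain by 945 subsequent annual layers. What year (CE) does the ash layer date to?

999 CE

945 annual layers post-date the ash layer.
945 − 9 false = 936 true annual layers after the ash layer.
1935 − 936 = 999 CE.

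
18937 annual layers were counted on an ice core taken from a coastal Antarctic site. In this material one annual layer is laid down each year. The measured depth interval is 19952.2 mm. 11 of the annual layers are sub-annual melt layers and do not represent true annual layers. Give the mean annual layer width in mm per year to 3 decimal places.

Correcting the raw count gives 18937 − 11 = 18926 true annual layers.
Mean rate = 19952.2 mm / 18926 years ≈ 1.054 mm per year.

1.054 mm per year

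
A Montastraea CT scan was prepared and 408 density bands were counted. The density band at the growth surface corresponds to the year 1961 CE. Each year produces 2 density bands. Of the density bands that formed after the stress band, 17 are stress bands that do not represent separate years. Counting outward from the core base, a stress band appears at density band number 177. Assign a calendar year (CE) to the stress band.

1854 CE

408 − 177 = 231 density bands lie beyond the stress band toward the growth surface.
231 − 17 false = 214 true density bands after the stress band.
214 density bands at 2 per year is 214 / 2 = 107 years.
1961 − 107 = 1854 CE.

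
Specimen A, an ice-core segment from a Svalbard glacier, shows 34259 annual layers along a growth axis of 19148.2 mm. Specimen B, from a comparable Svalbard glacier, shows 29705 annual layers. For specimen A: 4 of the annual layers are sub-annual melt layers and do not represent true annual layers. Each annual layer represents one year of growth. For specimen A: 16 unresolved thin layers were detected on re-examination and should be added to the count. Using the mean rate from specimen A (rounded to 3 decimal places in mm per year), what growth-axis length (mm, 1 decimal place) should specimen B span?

Specimen A: true annual layer count = 34259 − 4 + 16 = 34271.
A: 19148.2 mm over 34271 years gives 19148.2 / 34271 ≈ 0.559 mm/year.
B's length ≈ 0.559 × 29705 = 16605.1 mm.

16605.1 mm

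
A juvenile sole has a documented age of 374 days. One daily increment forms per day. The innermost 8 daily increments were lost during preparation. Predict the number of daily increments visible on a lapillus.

366 daily increments

One daily increment per day gives 374 daily increments over 374 days.
374 − 8 missed = 366 daily increments expected in the prepared section.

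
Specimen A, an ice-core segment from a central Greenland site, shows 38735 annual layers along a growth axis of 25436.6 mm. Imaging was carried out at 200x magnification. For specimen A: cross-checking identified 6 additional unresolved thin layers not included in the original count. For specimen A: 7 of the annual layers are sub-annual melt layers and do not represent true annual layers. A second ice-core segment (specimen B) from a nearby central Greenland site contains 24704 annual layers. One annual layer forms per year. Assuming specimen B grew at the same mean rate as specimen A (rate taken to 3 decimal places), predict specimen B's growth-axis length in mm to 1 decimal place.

Specimen A: correcting the raw count gives 38735 − 7 + 6 = 38734 true annual layers.
A: Mean rate = 25436.6 mm / 38734 years ≈ 0.657 mm/year.
For B, 0.657 mm/year × 24704 years = 16230.5 mm.

16230.5 mm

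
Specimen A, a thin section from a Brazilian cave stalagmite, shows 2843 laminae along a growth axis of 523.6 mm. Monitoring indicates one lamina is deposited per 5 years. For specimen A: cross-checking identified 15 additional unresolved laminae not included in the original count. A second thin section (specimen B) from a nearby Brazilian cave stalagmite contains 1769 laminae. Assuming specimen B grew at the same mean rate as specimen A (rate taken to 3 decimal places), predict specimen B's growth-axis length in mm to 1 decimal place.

327.3 mm

Specimen A: true lamina count = 2843 + 15 = 2858.
Specimen A: 2858 laminae at 5 years each span 2858 × 5 = 14290 years.
A: Extension rate ≈ 523.6 / 14290 = 0.037 mm/yr.
Specimen B: at 5 years per lamina, 1769 × 5 = 8845 years. For B, 0.037 mm/year × 8845 years = 327.3 mm.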